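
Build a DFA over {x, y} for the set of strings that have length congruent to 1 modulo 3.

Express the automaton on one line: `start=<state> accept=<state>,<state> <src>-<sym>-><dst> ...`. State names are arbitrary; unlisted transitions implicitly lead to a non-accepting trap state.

Count input length modulo 3: every symbol advances one step around the cycle A → B → C → A. Accept at B.
With 3 states:
       x  y 
>  A   B  B 
 * B   C  C 
   C   A  A 
(> = start, * = accepting)

start=A accept=B A-x->B A-y->B B-x->C B-y->C C-x->A C-y->A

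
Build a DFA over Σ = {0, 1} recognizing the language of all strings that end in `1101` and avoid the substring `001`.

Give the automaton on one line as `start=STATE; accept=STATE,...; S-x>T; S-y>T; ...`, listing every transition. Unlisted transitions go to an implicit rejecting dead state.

start=A; accept=G; A-0>B; A-1>C; B-0>D; B-1>C; C-0>B; C-1>E; D-0>D; D-1>D; E-0>F; E-1>E; F-0>D; F-1>G; G-0>B; G-1>E

Run two small machines in parallel and take their product. One (5 states) tracks how much of the suffix `1101` has currently been matched; the other (4 states) tracks partial matches of the forbidden pattern `001`. Each combined state is a pair, one component from each; accept when both components accept. Equivalent product states are then merged.
7 states suffice.
       0  1 
>  A   B  C 
   B   D  C 
   C   B  E 
   D   D  D 
   E   F  E 
   F   D  G 
 * G   B  E 
(> = start, * = accepting)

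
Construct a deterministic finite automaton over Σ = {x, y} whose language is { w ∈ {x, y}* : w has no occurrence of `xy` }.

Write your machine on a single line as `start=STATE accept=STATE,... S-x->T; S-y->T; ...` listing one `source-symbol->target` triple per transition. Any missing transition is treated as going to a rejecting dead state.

start=S0; accept=S0,S1; S0-x->S1; S0-y->S0; S1-x->S1; S1-y->S2; S2-x->S2; S2-y->S2

This is the complement of 'contains `xy`'. Use the same substring-matching states — S0 through S2 holding how much of `xy` has just been matched — but flip the accepting set: everything except the trap S2 accepts.
3 states suffice.
        x   y  
>* S0   S1  S0 
 * S1   S1  S2 
   S2   S2  S2 
(> = start, * = accepting)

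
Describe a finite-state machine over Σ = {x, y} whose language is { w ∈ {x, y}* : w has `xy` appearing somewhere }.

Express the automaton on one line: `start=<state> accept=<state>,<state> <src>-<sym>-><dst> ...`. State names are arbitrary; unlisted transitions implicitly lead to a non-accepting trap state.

States q0..q1 record the length of the longest prefix of `xy` that matches the current input suffix. Reaching q2 means `xy` has been seen, and we stay there forever. Accept from q2.
        x   y  
>  q0   q1  q0 
   q1   q1  q2 
 * q2   q2  q2 
(> = start, * = accepting)

start=q0 accept=q2 q0-x->q1 q0-y->q0 q1-x->q1 q1-y->q2 q2-x->q2 q2-y->q2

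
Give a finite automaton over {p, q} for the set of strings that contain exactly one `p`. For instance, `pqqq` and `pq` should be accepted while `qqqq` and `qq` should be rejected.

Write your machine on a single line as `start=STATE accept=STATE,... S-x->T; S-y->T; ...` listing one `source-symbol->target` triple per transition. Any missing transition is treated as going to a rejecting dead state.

Count `p`s, saturating at 2: state S0 means no `p` yet, S1 means one `p` seen, S2 means more than one. Each `p` increments (capped at S2); other symbols loop. Accept from {S1}.
3 states suffice.
        p   q  
>  S0   S1  S0 
 * S1   S2  S1 
   S2   S2  S2 
(> = start, * = accepting)

start=S0; accept=S1; S0-p->S1; S0-q->S0; S1-p->S2; S1-q->S1; S2-p->S2; S2-q->S2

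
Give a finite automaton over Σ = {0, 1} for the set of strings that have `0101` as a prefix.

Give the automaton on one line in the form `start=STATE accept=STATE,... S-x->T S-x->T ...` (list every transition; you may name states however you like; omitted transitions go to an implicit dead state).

Check the first 4 symbols one by one: q0 through q3 record how many have matched `0101` so far; any wrong symbol goes to the dead state q5. After all 4 match we enter the accepting sink q4.
6 states suffice.
        0   1  
>  q0   q1  q5 
   q1   q5  q2 
   q2   q3  q5 
   q3   q5  q4 
 * q4   q4  q4 
   q5   q5  q5 
(> = start, * = accepting)

start=q0 accept=q4 q0-0->q1 q0-1->q5 q1-0->q5 q1-1->q2 q2-0->q3 q2-1->q5 q3-0->q5 q3-1->q4 q4-0->q4 q4-1->q4 q5-0->q5 q5-1->q5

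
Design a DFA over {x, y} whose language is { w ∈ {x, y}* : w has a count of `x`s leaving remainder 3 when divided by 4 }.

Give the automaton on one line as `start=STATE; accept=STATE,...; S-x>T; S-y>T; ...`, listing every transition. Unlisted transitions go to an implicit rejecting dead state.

Keep the running count of `x`s modulo 4: each `x` advances along the cycle q0 → q1 → q2 → q3 → q0 while other symbols loop. Accept at q3.
4 states suffice.
        x   y  
>  q0   q1  q0 
   q1   q2  q1 
   q2   q3  q2 
 * q3   q0  q3 
(> = start, * = accepting)

start=q0; accept=q3; q0-x>q1; q0-y>q0; q1-x>q2; q1-y>q1; q2-x>q3; q2-y>q2; q3-x>q0; q3-y>q3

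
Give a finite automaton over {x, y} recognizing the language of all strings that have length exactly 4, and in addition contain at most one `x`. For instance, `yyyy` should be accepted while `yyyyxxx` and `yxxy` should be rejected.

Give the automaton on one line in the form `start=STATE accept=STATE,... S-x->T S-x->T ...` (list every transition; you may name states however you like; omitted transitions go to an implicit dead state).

Handle the two conditions separately and then intersect. The first has 6 states tracking the input length, saturating at 5; the second has 3 states tracking the count of `x`s, saturating at 2. A product state is a pair (one from each), accepting exactly when both do.
A 15-state machine:
          x    y  
>  s0     s1   s2 
   s1     s3   s4 
   s2     s4   s5 
   s3     s6   s6 
   s4     s6   s7 
   s5     s7   s8 
   s6     s9   s9 
   s7     s9  s10 
   s8    s10  s11 
   s9    s12  s12 
 * s10   s12  s13 
 * s11   s13  s14 
   s12   s12  s12 
   s13   s12  s13 
   s14   s13  s14 
(> = start, * = accepting)

start=s0 accept=s10,s11 s0-x->s1 s0-y->s2 s1-x->s3 s1-y->s4 s2-x->s4 s2-y->s5 s3-x->s6 s3-y->s6 s4-x->s6 s4-y->s7 s5-x->s7 s5-y->s8 s6-x->s9 s6-y->s9 s7-x->s9 s7-y->s10 s8-x->s10 s8-y->s11 s9-x->s12 s9-y->s12 s10-x->s12 s10-y->s13 s11-x->s13 s11-y->s14 s12-x->s12 s12-y->s12 s13-x->s12 s13-y->s13 s14-x->s13 s14-y->s14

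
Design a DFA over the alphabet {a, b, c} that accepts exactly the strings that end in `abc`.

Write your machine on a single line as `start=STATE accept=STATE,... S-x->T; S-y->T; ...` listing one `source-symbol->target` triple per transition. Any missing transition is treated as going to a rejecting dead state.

start=q0; accept=q3; q0-a->q1; q0-b->q0; q0-c->q0; q1-a->q1; q1-b->q2; q1-c->q0; q2-a->q1; q2-b->q0; q2-c->q3; q3-a->q1; q3-b->q0; q3-c->q0

Remember how much of `abc` the current input suffix matches. State q0 means no match yet; q1 means the last symbol is `a`; q2 means the last 2 symbols are `ab`; q3 means the last 3 symbols are `abc`. Only q3 accepts. On a mismatch, fall back to the longest proper suffix that is still a prefix of `abc`.
With 4 states:
        a   b   c  
>  q0   q1  q0  q0 
   q1   q1  q2  q0 
   q2   q1  q0  q3 
 * q3   q1  q0  q0 
(> = start, * = accepting)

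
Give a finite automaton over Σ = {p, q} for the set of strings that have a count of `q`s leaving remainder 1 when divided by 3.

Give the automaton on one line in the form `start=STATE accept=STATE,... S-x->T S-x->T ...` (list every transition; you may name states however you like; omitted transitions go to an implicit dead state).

The only thing that matters is how many `q`s have appeared, reduced mod 3. Use one state per residue: s0 for 0, …, s2 for 2. Reading `q` moves to the next residue; anything else stays put. s1 is accepting.
A 3-state machine:
        p   q  
>  s0   s0  s1 
 * s1   s1  s2 
   s2   s2  s0 
(> = start, * = accepting)

start=s0 accept=s1 s0-p->s0 s0-q->s1 s1-p->s1 s1-q->s2 s2-p->s2 s2-q->s0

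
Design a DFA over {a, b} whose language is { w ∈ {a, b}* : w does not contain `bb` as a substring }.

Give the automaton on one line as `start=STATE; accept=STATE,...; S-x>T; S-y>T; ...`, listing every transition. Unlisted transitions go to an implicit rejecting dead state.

Track partial matches of the forbidden pattern `bb`. State q2 is a dead state reached once `bb` has occurred; every other state accepts. q0 means no part of `bb` is currently matched.
A 3-state machine:
        a   b  
>* q0   q0  q1 
 * q1   q0  q2 
   q2   q2  q2 
(> = start, * = accepting)

start=q0; accept=q0,q1; q0-a>q0; q0-b>q1; q1-a>q0; q1-b>q2; q2-a>q2; q2-b>q2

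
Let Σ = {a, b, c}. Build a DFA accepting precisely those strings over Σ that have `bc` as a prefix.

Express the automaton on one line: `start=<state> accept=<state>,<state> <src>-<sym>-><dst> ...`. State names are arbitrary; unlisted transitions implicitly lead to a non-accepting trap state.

Check the first 2 symbols one by one: s0 through s1 record how many have matched `bc` so far; any wrong symbol goes to the dead state s3. After all 2 match we enter the accepting sink s2.
With 4 states:
        a   b   c  
>  s0   s3  s1  s3 
   s1   s3  s3  s2 
 * s2   s2  s2  s2 
   s3   s3  s3  s3 
(> = start, * = accepting)

start=s0 accept=s2 s0-a->s3 s0-b->s1 s0-c->s3 s1-a->s3 s1-b->s3 s1-c->s2 s2-a->s2 s2-b->s2 s2-c->s2 s3-a->s3 s3-b->s3 s3-c->s3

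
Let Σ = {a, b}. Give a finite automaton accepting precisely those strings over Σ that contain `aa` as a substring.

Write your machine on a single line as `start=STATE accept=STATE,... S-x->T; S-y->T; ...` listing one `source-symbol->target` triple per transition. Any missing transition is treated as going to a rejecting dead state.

States q0..q1 record the length of the longest prefix of `aa` that matches the current input suffix. Reaching q2 means `aa` has been seen, and we stay there forever. Accept from q2.
A 3-state machine:
        a   b  
>  q0   q1  q0 
   q1   q2  q0 
 * q2   q2  q2 
(> = start, * = accepting)

start=q0; accept=q2; q0-a->q1; q0-b->q0; q1-a->q2; q1-b->q0; q2-a->q2; q2-b->q2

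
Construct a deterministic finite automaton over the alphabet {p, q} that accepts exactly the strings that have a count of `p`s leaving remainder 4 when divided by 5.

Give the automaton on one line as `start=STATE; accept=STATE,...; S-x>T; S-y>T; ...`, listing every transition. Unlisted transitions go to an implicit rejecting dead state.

Keep the running count of `p`s modulo 5: each `p` advances along the cycle S0 → S1 → S2 → S3 → S4 → S0 while other symbols loop. Accept at S4.
5 states suffice.
        p   q  
>  S0   S1  S0 
   S1   S2  S1 
   S2   S3  S2 
   S3   S4  S3 
 * S4   S0  S4 
(> = start, * = accepting)

start=S0; accept=S4; S0-p>S1; S0-q>S0; S1-p>S2; S1-q>S1; S2-p>S3; S2-q>S2; S3-p>S4; S3-q>S3; S4-p>S0; S4-q>S4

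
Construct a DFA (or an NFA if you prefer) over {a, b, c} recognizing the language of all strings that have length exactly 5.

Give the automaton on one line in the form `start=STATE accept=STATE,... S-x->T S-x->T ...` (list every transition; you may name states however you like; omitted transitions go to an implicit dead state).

start=S0 accept=S5 S0-a->S1 S0-b->S1 S0-c->S1 S1-a->S2 S1-b->S2 S1-c->S2 S2-a->S3 S2-b->S3 S2-c->S3 S3-a->S4 S3-b->S4 S3-c->S4 S4-a->S5 S4-b->S5 S4-c->S5 S5-a->S6 S5-b->S6 S5-c->S6 S6-a->S6 S6-b->S6 S6-c->S6

We only need to distinguish lengths 0, 1, …, 5, and '>5'. Chain S0 → S1 → S2 → S3 → S4 → S5 → S6 on every symbol, with S6 looping. Accepting states: {S5}.
7 states suffice.
        a   b   c  
>  S0   S1  S1  S1 
   S1   S2  S2  S2 
   S2   S3  S3  S3 
   S3   S4  S4  S4 
   S4   S5  S5  S5 
 * S5   S6  S6  S6 
   S6   S6  S6  S6 
(> = start, * = accepting)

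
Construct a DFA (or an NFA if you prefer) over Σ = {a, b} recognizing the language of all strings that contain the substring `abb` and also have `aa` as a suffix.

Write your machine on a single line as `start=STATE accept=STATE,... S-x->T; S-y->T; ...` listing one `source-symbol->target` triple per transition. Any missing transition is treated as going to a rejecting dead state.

Build one automaton per condition and run them in lockstep. One (4 states) tracks whether and how much of `abb` has been seen; the other (3 states) tracks how much of the suffix `aa` has currently been matched. Each combined state is a pair, one component from each; accept when both components accept.
        a   b  
>  s0   s1  s0 
   s1   s2  s3 
   s2   s2  s3 
   s3   s1  s4 
   s4   s5  s4 
   s5   s6  s4 
 * s6   s6  s4 
(> = start, * = accepting)

start=s0; accept=s6; s0-a->s1; s0-b->s0; s1-a->s2; s1-b->s3; s2-a->s2; s2-b->s3; s3-a->s1; s3-b->s4; s4-a->s5; s4-b->s4; s5-a->s6; s5-b->s4; s6-a->s6; s6-b->s4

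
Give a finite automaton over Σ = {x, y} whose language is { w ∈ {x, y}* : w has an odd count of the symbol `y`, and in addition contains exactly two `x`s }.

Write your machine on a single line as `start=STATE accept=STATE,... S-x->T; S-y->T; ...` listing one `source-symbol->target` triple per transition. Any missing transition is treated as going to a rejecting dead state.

start=S0; accept=S6; S0-x->S1; S0-y->S2; S1-x->S3; S1-y->S4; S2-x->S4; S2-y->S0; S3-x->S5; S3-y->S6; S4-x->S6; S4-y->S1; S5-x->S5; S5-y->S7; S6-x->S7; S6-y->S3; S7-x->S7; S7-y->S5

Build one automaton per condition and run them in lockstep. One (2 states) tracks the count of `y`s modulo 2; the other (4 states) tracks the count of `x`s, saturating at 3. Each combined state is a pair, one component from each; accept when both components accept.
        x   y  
>  S0   S1  S2 
   S1   S3  S4 
   S2   S4  S0 
   S3   S5  S6 
   S4   S6  S1 
   S5   S5  S7 
 * S6   S7  S3 
   S7   S7  S5 
(> = start, * = accepting)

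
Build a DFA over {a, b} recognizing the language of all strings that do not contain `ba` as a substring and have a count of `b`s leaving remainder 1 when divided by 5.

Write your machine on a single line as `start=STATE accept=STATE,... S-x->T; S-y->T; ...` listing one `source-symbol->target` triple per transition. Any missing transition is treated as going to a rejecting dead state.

start=q0; accept=q1; q0-a->q0; q0-b->q1; q1-a->q2; q1-b->q3; q2-a->q2; q2-b->q4; q3-a->q4; q3-b->q5; q4-a->q4; q4-b->q6; q5-a->q6; q5-b->q7; q6-a->q6; q6-b->q8; q7-a->q8; q7-b->q9; q8-a->q8; q8-b->q10; q9-a->q10; q9-b->q1; q10-a->q10; q10-b->q2

Handle the two conditions separately and then intersect. One (3 states) tracks partial matches of the forbidden pattern `ba`; the other (5 states) tracks the count of `b`s modulo 5. Each combined state is a pair, one component from each; accept when both components accept.
          a    b  
>  q0     q0   q1 
 * q1     q2   q3 
   q2     q2   q4 
   q3     q4   q5 
   q4     q4   q6 
   q5     q6   q7 
   q6     q6   q8 
   q7     q8   q9 
   q8     q8  q10 
   q9    q10   q1 
   q10   q10   q2 
(> = start, * = accepting)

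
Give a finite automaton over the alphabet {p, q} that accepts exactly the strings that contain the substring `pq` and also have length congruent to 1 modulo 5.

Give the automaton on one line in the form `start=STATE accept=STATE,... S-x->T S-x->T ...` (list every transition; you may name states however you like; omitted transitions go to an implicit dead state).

start=A accept=O A-p->B A-q->C B-p->D B-q->E C-p->D C-q->F D-p->G D-q->H E-p->H E-q->H F-p->G F-q->I G-p->J G-q->K H-p->K H-q->K I-p->J I-q->L J-p->M J-q->N K-p->N K-q->N L-p->M L-q->A M-p->B M-q->O N-p->O N-q->O O-p->E O-q->E

Run two small machines in parallel and take their product. One (3 states) tracks whether and how much of `pq` has been seen; the other (5 states) tracks the input length modulo 5. Each combined state is a pair, one component from each; accept when both components accept.
With 15 states:
       p  q 
>  A   B  C 
   B   D  E 
   C   D  F 
   D   G  H 
   E   H  H 
   F   G  I 
   G   J  K 
   H   K  K 
   I   J  L 
   J   M  N 
   K   N  N 
   L   M  A 
   M   B  O 
   N   O  O 
 * O   E  E 
(> = start, * = accepting)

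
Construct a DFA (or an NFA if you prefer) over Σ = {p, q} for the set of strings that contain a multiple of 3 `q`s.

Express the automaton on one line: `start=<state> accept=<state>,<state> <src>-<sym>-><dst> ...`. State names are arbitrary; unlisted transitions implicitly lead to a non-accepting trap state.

start=s0 accept=s0 s0-p->s0 s0-q->s1 s1-p->s1 s1-q->s2 s2-p->s2 s2-q->s0

Keep the running count of `q`s modulo 3: each `q` advances along the cycle s0 → s1 → s2 → s0 while other symbols loop. Accept at s0.
        p   q  
>* s0   s0  s1 
   s1   s1  s2 
   s2   s2  s0 
(> = start, * = accepting)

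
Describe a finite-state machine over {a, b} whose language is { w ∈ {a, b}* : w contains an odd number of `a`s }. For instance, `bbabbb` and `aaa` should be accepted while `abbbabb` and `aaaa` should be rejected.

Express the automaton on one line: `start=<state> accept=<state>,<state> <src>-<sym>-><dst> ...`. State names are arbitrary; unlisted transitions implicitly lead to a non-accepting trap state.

start=q0 accept=q1 q0-a->q1 q0-b->q0 q1-a->q0 q1-b->q1

The only thing that matters is how many `a`s have appeared, reduced mod 2. Use one state per residue: q0 for 0, …, q1 for 1. Reading `a` moves to the next residue; anything else stays put. q1 is accepting.
With 2 states:
        a   b  
>  q0   q1  q0 
 * q1   q0  q1 
(> = start, * = accepting)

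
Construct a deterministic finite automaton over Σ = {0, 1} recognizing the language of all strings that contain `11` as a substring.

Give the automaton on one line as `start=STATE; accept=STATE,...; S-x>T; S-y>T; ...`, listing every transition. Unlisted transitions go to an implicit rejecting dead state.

start=A; accept=C; A-0>A; A-1>B; B-0>A; B-1>C; C-0>C; C-1>C

Track how much of `11` has been matched so far: state A is no progress, C is the absorbing accept state reached once `11` has occurred. Intermediate states record partial matches; on a mismatch, fall back to the longest reusable overlap.
With 3 states:
       0  1 
>  A   A  B 
   B   A  C 
 * C   C  C 
(> = start, * = accepting)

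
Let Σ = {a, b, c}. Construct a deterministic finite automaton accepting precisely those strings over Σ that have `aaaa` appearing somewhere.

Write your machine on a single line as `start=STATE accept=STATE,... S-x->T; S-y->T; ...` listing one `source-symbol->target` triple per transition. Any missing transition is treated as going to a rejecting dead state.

States q0..q3 record the length of the longest prefix of `aaaa` that matches the current input suffix. Reaching q4 means `aaaa` has been seen, and we stay there forever. Accept from q4.
A 5-state machine:
        a   b   c  
>  q0   q1  q0  q0 
   q1   q2  q0  q0 
   q2   q3  q0  q0 
   q3   q4  q0  q0 
 * q4   q4  q4  q4 
(> = start, * = accepting)

start=q0; accept=q4; q0-a->q1; q0-b->q0; q0-c->q0; q1-a->q2; q1-b->q0; q1-c->q0; q2-a->q3; q2-b->q0; q2-c->q0; q3-a->q4; q3-b->q0; q3-c->q0; q4-a->q4; q4-b->q4; q4-c->q4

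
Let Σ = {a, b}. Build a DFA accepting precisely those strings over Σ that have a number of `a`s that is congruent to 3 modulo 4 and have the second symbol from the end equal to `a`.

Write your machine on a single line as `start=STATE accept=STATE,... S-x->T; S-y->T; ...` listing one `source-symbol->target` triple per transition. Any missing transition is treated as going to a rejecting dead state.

start=s0; accept=s3,s5; s0-a->s1; s0-b->s0; s1-a->s2; s1-b->s1; s2-a->s3; s2-b->s4; s3-a->s0; s3-b->s5; s4-a->s6; s4-b->s4; s5-a->s0; s5-b->s7; s6-a->s0; s6-b->s5; s7-a->s0; s7-b->s7

Build one automaton per condition and run them in lockstep. The first has 4 states tracking the count of `a`s modulo 4; the second has 7 states tracking the last 2 symbols read. A product state is a pair (one from each), accepting exactly when both do. Minimizing collapses redundant product states.
With 8 states:
        a   b  
>  s0   s1  s0 
   s1   s2  s1 
   s2   s3  s4 
 * s3   s0  s5 
   s4   s6  s4 
 * s5   s0  s7 
   s6   s0  s5 
   s7   s0  s7 
(> = start, * = accepting)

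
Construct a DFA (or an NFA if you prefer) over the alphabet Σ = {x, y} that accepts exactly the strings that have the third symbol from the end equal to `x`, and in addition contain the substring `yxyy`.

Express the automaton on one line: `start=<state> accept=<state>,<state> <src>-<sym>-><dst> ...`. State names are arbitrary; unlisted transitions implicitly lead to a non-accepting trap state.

Build one automaton per condition and run them in lockstep. The first has 15 states tracking the last 3 symbols read; the second has 5 states tracking whether and how much of `yxyy` has been seen. A product state is a pair (one from each), accepting exactly when both do. After merging equivalent states the machine shrinks.
          x    y  
>  S0     S0   S1 
   S1     S2   S1 
   S2     S0   S3 
   S3     S2   S4 
 * S4     S5   S6 
   S5     S7   S8 
   S6     S5   S6 
   S7     S9  S10 
   S8    S11   S4 
 * S9     S9  S10 
 * S10   S11   S4 
 * S11    S7   S8 
(> = start, * = accepting)

start=S0 accept=S4,S9,S10,S11 S0-x->S0 S0-y->S1 S1-x->S2 S1-y->S1 S2-x->S0 S2-y->S3 S3-x->S2 S3-y->S4 S4-x->S5 S4-y->S6 S5-x->S7 S5-y->S8 S6-x->S5 S6-y->S6 S7-x->S9 S7-y->S10 S8-x->S11 S8-y->S4 S9-x->S9 S9-y->S10 S10-x->S11 S10-y->S4 S11-x->S7 S11-y->S8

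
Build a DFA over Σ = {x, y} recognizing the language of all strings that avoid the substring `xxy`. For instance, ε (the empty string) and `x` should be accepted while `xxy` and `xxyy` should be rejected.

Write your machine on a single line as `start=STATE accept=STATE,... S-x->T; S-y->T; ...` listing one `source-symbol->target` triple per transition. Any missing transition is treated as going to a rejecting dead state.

Track partial matches of the forbidden pattern `xxy`. State q3 is a dead state reached once `xxy` has occurred; every other state accepts. q0 means no part of `xxy` is currently matched.
A 4-state machine:
        x   y  
>* q0   q1  q0 
 * q1   q2  q0 
 * q2   q2  q3 
   q3   q3  q3 
(> = start, * = accepting)

start=q0; accept=q0,q1,q2; q0-x->q1; q0-y->q0; q1-x->q2; q1-y->q0; q2-x->q2; q2-y->q3; q3-x->q3; q3-y->q3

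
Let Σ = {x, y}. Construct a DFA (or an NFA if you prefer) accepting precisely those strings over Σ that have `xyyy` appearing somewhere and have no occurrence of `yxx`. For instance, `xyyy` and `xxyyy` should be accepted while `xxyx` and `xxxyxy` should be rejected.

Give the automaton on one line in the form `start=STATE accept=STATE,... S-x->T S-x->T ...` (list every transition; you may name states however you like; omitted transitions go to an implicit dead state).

Handle the two conditions separately and then intersect. The first has 5 states tracking whether and how much of `xyyy` has been seen; the second has 4 states tracking partial matches of the forbidden pattern `yxx`. A product state is a pair (one from each), accepting exactly when both do. Minimizing collapses redundant product states.
9 states suffice.
        x   y  
>  s0   s1  s2 
   s1   s1  s3 
   s2   s4  s2 
   s3   s4  s5 
   s4   s6  s3 
   s5   s4  s7 
   s6   s6  s6 
 * s7   s8  s7 
 * s8   s6  s7 
(> = start, * = accepting)

start=s0 accept=s7,s8 s0-x->s1 s0-y->s2 s1-x->s1 s1-y->s3 s2-x->s4 s2-y->s2 s3-x->s4 s3-y->s5 s4-x->s6 s4-y->s3 s5-x->s4 s5-y->s7 s6-x->s6 s6-y->s6 s7-x->s8 s7-y->s7 s8-x->s6 s8-y->s7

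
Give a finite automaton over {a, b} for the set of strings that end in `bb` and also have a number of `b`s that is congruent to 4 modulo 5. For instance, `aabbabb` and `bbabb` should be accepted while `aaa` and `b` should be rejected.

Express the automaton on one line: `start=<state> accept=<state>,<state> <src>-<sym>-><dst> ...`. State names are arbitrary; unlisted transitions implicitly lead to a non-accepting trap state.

start=q0 accept=q5 q0-a->q0 q0-b->q1 q1-a->q1 q1-b->q2 q2-a->q2 q2-b->q3 q3-a->q4 q3-b->q5 q4-a->q4 q4-b->q6 q5-a->q6 q5-b->q0 q6-a->q6 q6-b->q0

Run two small machines in parallel and take their product. One (3 states) tracks how much of the suffix `bb` has currently been matched; the other (5 states) tracks the count of `b`s modulo 5. Each combined state is a pair, one component from each; accept when both components accept. After merging equivalent states the machine shrinks.
        a   b  
>  q0   q0  q1 
   q1   q1  q2 
   q2   q2  q3 
   q3   q4  q5 
   q4   q4  q6 
 * q5   q6  q0 
   q6   q6  q0 
(> = start, * = accepting)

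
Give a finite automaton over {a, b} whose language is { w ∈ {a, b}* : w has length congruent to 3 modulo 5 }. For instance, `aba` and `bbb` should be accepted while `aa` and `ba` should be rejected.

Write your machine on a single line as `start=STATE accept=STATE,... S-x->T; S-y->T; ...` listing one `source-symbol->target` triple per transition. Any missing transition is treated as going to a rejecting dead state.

Count input length modulo 5: every symbol advances one step around the cycle S0 → S1 → S2 → S3 → S4 → S0. Accept at S3.
5 states suffice.
        a   b  
>  S0   S1  S1 
   S1   S2  S2 
   S2   S3  S3 
 * S3   S4  S4 
   S4   S0  S0 
(> = start, * = accepting)

start=S0; accept=S3; S0-a->S1; S0-b->S1; S1-a->S2; S1-b->S2; S2-a->S3; S2-b->S3; S3-a->S4; S3-b->S4; S4-a->S0; S4-b->S0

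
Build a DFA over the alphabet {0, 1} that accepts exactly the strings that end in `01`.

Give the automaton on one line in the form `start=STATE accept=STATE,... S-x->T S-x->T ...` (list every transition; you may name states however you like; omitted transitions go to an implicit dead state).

start=s0 accept=s2 s0-0->s1 s0-1->s0 s1-0->s1 s1-1->s2 s2-0->s1 s2-1->s0

Remember how much of `01` the current input suffix matches. State s0 means no match yet; s1 means the last symbol is `0`; s2 means the last 2 symbols are `01`. Only s2 accepts. On a mismatch, fall back to the longest proper suffix that is still a prefix of `01`.
With 3 states:
        0   1  
>  s0   s1  s0 
   s1   s1  s2 
 * s2   s1  s0 
(> = start, * = accepting)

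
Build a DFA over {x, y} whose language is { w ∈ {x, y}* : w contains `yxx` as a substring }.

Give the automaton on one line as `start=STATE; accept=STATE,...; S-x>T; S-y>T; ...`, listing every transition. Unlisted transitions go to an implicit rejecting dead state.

start=S0; accept=S3; S0-x>S0; S0-y>S1; S1-x>S2; S1-y>S1; S2-x>S3; S2-y>S1; S3-x>S3; S3-y>S3

States S0..S2 record the length of the longest prefix of `yxx` that matches the current input suffix. Reaching S3 means `yxx` has been seen, and we stay there forever. Accept from S3.
A 4-state machine:
        x   y  
>  S0   S0  S1 
   S1   S2  S1 
   S2   S3  S1 
 * S3   S3  S3 
(> = start, * = accepting)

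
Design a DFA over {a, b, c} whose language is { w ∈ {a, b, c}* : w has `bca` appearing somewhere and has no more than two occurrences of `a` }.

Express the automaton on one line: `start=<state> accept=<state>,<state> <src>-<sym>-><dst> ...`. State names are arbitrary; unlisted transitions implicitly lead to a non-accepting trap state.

start=q0 accept=q7,q8 q0-a->q1 q0-b->q2 q0-c->q0 q1-a->q3 q1-b->q4 q1-c->q1 q2-a->q1 q2-b->q2 q2-c->q5 q3-a->q3 q3-b->q3 q3-c->q3 q4-a->q3 q4-b->q4 q4-c->q6 q5-a->q7 q5-b->q2 q5-c->q0 q6-a->q8 q6-b->q4 q6-c->q1 q7-a->q8 q7-b->q7 q7-c->q7 q8-a->q3 q8-b->q8 q8-c->q8

Handle the two conditions separately and then intersect. The first has 4 states tracking whether and how much of `bca` has been seen; the second has 4 states tracking the count of `a`s, saturating at 3. A product state is a pair (one from each), accepting exactly when both do. Equivalent product states are then merged.
A 9-state machine:
        a   b   c  
>  q0   q1  q2  q0 
   q1   q3  q4  q1 
   q2   q1  q2  q5 
   q3   q3  q3  q3 
   q4   q3  q4  q6 
   q5   q7  q2  q0 
   q6   q8  q4  q1 
 * q7   q8  q7  q7 
 * q8   q3  q8  q8 
(> = start, * = accepting)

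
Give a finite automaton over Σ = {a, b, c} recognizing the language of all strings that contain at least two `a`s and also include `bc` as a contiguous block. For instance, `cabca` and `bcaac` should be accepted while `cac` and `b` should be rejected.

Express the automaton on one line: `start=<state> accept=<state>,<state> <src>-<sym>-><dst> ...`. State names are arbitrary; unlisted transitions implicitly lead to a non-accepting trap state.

start=q0 accept=q8 q0-a->q1 q0-b->q2 q0-c->q0 q1-a->q3 q1-b->q4 q1-c->q1 q2-a->q1 q2-b->q2 q2-c->q5 q3-a->q3 q3-b->q6 q3-c->q3 q4-a->q3 q4-b->q4 q4-c->q7 q5-a->q7 q5-b->q5 q5-c->q5 q6-a->q3 q6-b->q6 q6-c->q8 q7-a->q8 q7-b->q7 q7-c->q7 q8-a->q8 q8-b->q8 q8-c->q8

Run two small machines in parallel and take their product. One (4 states) tracks the count of `a`s, saturating at 3; the other (3 states) tracks whether and how much of `bc` has been seen. Each combined state is a pair, one component from each; accept when both components accept. Minimizing collapses redundant product states.
9 states suffice.
        a   b   c  
>  q0   q1  q2  q0 
   q1   q3  q4  q1 
   q2   q1  q2  q5 
   q3   q3  q6  q3 
   q4   q3  q4  q7 
   q5   q7  q5  q5 
   q6   q3  q6  q8 
   q7   q8  q7  q7 
 * q8   q8  q8  q8 
(> = start, * = accepting)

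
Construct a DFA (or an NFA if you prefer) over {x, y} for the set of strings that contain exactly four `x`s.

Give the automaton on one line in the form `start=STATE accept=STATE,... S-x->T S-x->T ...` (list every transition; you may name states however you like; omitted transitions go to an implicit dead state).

Count `x`s, saturating at 5: states q0 through q4 mean 0 through 4 `x`s seen; q5 means more than 4. Each `x` increments (capped at q5); other symbols loop. Accept from {q4}.
6 states suffice.
        x   y  
>  q0   q1  q0 
   q1   q2  q1 
   q2   q3  q2 
   q3   q4  q3 
 * q4   q5  q4 
   q5   q5  q5 
(> = start, * = accepting)

start=q0 accept=q4 q0-x->q1 q0-y->q0 q1-x->q2 q1-y->q1 q2-x->q3 q2-y->q2 q3-x->q4 q3-y->q3 q4-x->q5 q4-y->q4 q5-x->q5 q5-y->q5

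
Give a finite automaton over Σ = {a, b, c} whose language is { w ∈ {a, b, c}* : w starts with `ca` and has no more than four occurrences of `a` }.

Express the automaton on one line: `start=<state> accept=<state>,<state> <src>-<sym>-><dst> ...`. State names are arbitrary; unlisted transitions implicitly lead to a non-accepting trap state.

start=q0 accept=q5,q7,q9,q11 q0-a->q1 q0-b->q2 q0-c->q3 q1-a->q4 q1-b->q1 q1-c->q1 q2-a->q1 q2-b->q2 q2-c->q2 q3-a->q5 q3-b->q2 q3-c->q2 q4-a->q6 q4-b->q4 q4-c->q4 q5-a->q7 q5-b->q5 q5-c->q5 q6-a->q8 q6-b->q6 q6-c->q6 q7-a->q9 q7-b->q7 q7-c->q7 q8-a->q10 q8-b->q8 q8-c->q8 q9-a->q11 q9-b->q9 q9-c->q9 q10-a->q10 q10-b->q10 q10-c->q10 q11-a->q12 q11-b->q11 q11-c->q11 q12-a->q12 q12-b->q12 q12-c->q12

Build one automaton per condition and run them in lockstep. One (4 states) tracks whether the input so far still matches the prefix `ca`; the other (6 states) tracks the count of `a`s, saturating at 5. Each combined state is a pair, one component from each; accept when both components accept.
A 13-state machine:
          a    b    c  
>  q0     q1   q2   q3 
   q1     q4   q1   q1 
   q2     q1   q2   q2 
   q3     q5   q2   q2 
   q4     q6   q4   q4 
 * q5     q7   q5   q5 
   q6     q8   q6   q6 
 * q7     q9   q7   q7 
   q8    q10   q8   q8 
 * q9    q11   q9   q9 
   q10   q10  q10  q10 
 * q11   q12  q11  q11 
   q12   q12  q12  q12 
(> = start, * = accepting)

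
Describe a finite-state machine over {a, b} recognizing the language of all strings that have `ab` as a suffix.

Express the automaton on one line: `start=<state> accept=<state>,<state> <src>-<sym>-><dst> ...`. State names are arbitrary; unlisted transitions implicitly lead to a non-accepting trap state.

start=q0 accept=q2 q0-a->q1 q0-b->q0 q1-a->q1 q1-b->q2 q2-a->q1 q2-b->q0

Let each state record the length of the longest suffix of the input read so far that is also a prefix of `ab`. q1 means the last symbol is `a`; q2 means the last 2 symbols are `ab`. Accept only at q2, where the string currently ends in `ab`.
A 3-state machine:
        a   b  
>  q0   q1  q0 
   q1   q1  q2 
 * q2   q1  q0 
(> = start, * = accepting)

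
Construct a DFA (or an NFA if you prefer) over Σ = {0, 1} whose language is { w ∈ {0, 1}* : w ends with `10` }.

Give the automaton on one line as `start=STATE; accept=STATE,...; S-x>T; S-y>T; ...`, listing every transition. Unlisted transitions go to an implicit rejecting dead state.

Let each state record the length of the longest suffix of the input read so far that is also a prefix of `10`. S1 means the last symbol is `1`; S2 means the last 2 symbols are `10`. Accept only at S2, where the string currently ends in `10`.
3 states suffice.
        0   1  
>  S0   S0  S1 
   S1   S2  S1 
 * S2   S0  S1 
(> = start, * = accepting)

start=S0; accept=S2; S0-0>S0; S0-1>S1; S1-0>S2; S1-1>S1; S2-0>S0; S2-1>S1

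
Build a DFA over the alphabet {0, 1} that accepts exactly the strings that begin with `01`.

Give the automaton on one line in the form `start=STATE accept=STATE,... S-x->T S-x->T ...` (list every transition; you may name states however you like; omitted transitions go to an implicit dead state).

Walk along `01` while the input agrees: from A take `0` to B, and so on. Any deviation drops to the rejecting sink D. Once C is reached the prefix is confirmed and every continuation is accepted.
With 4 states:
       0  1 
>  A   B  D 
   B   D  C 
 * C   C  C 
   D   D  D 
(> = start, * = accepting)

start=A accept=C A-0->B A-1->D B-0->D B-1->C C-0->C C-1->C D-0->D D-1->D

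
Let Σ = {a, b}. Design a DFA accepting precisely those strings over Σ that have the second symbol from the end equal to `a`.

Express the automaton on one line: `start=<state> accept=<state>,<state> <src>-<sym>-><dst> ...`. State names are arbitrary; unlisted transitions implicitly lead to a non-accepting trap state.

start=s0 accept=s3,s4 s0-a->s1 s0-b->s2 s1-a->s3 s1-b->s4 s2-a->s5 s2-b->s6 s3-a->s3 s3-b->s4 s4-a->s5 s4-b->s6 s5-a->s3 s5-b->s4 s6-a->s5 s6-b->s6

Because acceptance depends on a position counted from the end, the machine has to buffer the most recent 2 symbols. Make each state the string of the last up-to-2 symbols read; on input `x` shift the window left and append `x`. Accept when the buffered window has length 2 and begins with `a`.
7 states suffice.
        a   b  
>  s0   s1  s2 
   s1   s3  s4 
   s2   s5  s6 
 * s3   s3  s4 
 * s4   s5  s6 
   s5   s3  s4 
   s6   s5  s6 
(> = start, * = accepting)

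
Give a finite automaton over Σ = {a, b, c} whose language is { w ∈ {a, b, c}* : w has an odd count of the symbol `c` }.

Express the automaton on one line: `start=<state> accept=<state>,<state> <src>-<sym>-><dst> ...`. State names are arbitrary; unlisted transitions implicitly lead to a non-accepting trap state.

The only thing that matters is how many `c`s have appeared, reduced mod 2. Use one state per residue: S0 for 0, …, S1 for 1. Reading `c` moves to the next residue; anything else stays put. S1 is accepting.
With 2 states:
        a   b   c  
>  S0   S0  S0  S1 
 * S1   S1  S1  S0 
(> = start, * = accepting)

start=S0 accept=S1 S0-a->S0 S0-b->S0 S0-c->S1 S1-a->S1 S1-b->S1 S1-c->S0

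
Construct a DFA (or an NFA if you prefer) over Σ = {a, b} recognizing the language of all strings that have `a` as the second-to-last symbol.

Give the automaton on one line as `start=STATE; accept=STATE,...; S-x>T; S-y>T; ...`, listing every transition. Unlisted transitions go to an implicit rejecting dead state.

A DFA must remember the last 2 symbols (since which symbol is second-to-last isn't known until the input ends). Use one state per possible window of the last ≤2 symbols; accept from those whose window starts with `a`.
With 7 states:
        a   b  
>  S0   S1  S2 
   S1   S3  S4 
   S2   S5  S6 
 * S3   S3  S4 
 * S4   S5  S6 
   S5   S3  S4 
   S6   S5  S6 
(> = start, * = accepting)

start=S0; accept=S3,S4; S0-a>S1; S0-b>S2; S1-a>S3; S1-b>S4; S2-a>S5; S2-b>S6; S3-a>S3; S3-b>S4; S4-a>S5; S4-b>S6; S5-a>S3; S5-b>S4; S6-a>S5; S6-b>S6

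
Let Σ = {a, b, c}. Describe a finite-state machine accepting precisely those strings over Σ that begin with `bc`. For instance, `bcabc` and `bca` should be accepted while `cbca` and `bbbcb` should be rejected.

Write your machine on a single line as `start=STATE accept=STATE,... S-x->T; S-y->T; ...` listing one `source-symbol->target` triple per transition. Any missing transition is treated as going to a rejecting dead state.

start=S0; accept=S2; S0-a->S3; S0-b->S1; S0-c->S3; S1-a->S3; S1-b->S3; S1-c->S2; S2-a->S2; S2-b->S2; S2-c->S2; S3-a->S3; S3-b->S3; S3-c->S3

Walk along `bc` while the input agrees: from S0 take `b` to S1, and so on. Any deviation drops to the rejecting sink S3. Once S2 is reached the prefix is confirmed and every continuation is accepted.
With 4 states:
        a   b   c  
>  S0   S3  S1  S3 
   S1   S3  S3  S2 
 * S2   S2  S2  S2 
   S3   S3  S3  S3 
(> = start, * = accepting)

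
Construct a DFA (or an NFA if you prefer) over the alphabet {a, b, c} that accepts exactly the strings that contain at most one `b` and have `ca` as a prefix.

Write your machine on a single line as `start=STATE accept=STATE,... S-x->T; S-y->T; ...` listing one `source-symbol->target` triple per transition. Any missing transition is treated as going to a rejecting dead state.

start=s0; accept=s5,s6; s0-a->s1; s0-b->s2; s0-c->s3; s1-a->s1; s1-b->s2; s1-c->s1; s2-a->s2; s2-b->s4; s2-c->s2; s3-a->s5; s3-b->s2; s3-c->s1; s4-a->s4; s4-b->s4; s4-c->s4; s5-a->s5; s5-b->s6; s5-c->s5; s6-a->s6; s6-b->s7; s6-c->s6; s7-a->s7; s7-b->s7; s7-c->s7

Run two small machines in parallel and take their product. The first has 3 states tracking the count of `b`s, saturating at 2; the second has 4 states tracking whether the input so far still matches the prefix `ca`. A product state is a pair (one from each), accepting exactly when both do.
        a   b   c  
>  s0   s1  s2  s3 
   s1   s1  s2  s1 
   s2   s2  s4  s2 
   s3   s5  s2  s1 
   s4   s4  s4  s4 
 * s5   s5  s6  s5 
 * s6   s6  s7  s6 
   s7   s7  s7  s7 
(> = start, * = accepting)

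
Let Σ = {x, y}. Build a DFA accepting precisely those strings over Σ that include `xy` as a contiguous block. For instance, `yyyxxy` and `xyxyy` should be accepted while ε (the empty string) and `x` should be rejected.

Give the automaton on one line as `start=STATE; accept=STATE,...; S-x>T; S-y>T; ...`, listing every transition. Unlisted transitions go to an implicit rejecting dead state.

start=q0; accept=q2; q0-x>q1; q0-y>q0; q1-x>q1; q1-y>q2; q2-x>q2; q2-y>q2

States q0..q1 record the length of the longest prefix of `xy` that matches the current input suffix. Reaching q2 means `xy` has been seen, and we stay there forever. Accept from q2.
With 3 states:
        x   y  
>  q0   q1  q0 
   q1   q1  q2 
 * q2   q2  q2 
(> = start, * = accepting)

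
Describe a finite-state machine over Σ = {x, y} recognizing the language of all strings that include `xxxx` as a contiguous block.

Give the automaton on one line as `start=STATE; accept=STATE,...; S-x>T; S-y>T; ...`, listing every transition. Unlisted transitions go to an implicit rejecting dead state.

start=A; accept=E; A-x>B; A-y>A; B-x>C; B-y>A; C-x>D; C-y>A; D-x>E; D-y>A; E-x>E; E-y>E

States A..D record the length of the longest prefix of `xxxx` that matches the current input suffix. Reaching E means `xxxx` has been seen, and we stay there forever. Accept from E.
       x  y 
>  A   B  A 
   B   C  A 
   C   D  A 
   D   E  A 
 * E   E  E 
(> = start, * = accepting)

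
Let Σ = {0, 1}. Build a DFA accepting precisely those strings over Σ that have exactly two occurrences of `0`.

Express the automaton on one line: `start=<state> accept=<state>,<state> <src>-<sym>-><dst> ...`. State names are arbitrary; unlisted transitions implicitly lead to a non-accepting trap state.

Count `0`s, saturating at 3: states S0 through S2 mean 0 through 2 `0`s seen; S3 means more than 2. Each `0` increments (capped at S3); other symbols loop. Accept from {S2}.
4 states suffice.
        0   1  
>  S0   S1  S0 
   S1   S2  S1 
 * S2   S3  S2 
   S3   S3  S3 
(> = start, * = accepting)

start=S0 accept=S2 S0-0->S1 S0-1->S0 S1-0->S2 S1-1->S1 S2-0->S3 S2-1->S2 S3-0->S3 S3-1->S3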